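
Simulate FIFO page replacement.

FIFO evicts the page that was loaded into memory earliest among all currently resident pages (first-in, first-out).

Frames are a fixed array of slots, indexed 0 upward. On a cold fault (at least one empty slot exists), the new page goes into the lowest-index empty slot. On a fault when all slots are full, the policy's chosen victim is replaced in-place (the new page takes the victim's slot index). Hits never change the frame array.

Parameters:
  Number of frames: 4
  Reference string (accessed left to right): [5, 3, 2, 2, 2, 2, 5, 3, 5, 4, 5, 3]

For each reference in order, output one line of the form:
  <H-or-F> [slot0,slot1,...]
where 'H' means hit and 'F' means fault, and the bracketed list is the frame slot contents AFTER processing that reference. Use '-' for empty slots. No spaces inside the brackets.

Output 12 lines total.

F [5,-,-,-]
F [5,3,-,-]
F [5,3,2,-]
H [5,3,2,-]
H [5,3,2,-]
H [5,3,2,-]
H [5,3,2,-]
H [5,3,2,-]
H [5,3,2,-]
F [5,3,2,4]
H [5,3,2,4]
H [5,3,2,4]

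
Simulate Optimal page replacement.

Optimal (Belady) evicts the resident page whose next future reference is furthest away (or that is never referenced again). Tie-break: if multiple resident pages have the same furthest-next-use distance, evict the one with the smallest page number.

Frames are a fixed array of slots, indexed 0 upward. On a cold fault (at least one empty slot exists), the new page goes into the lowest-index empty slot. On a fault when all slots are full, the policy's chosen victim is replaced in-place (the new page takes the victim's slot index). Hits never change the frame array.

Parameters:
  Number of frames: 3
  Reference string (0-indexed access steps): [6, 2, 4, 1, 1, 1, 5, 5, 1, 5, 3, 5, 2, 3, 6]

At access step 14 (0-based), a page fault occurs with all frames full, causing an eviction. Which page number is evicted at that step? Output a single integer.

Answer: 2

Derivation:
Step 0: ref 6 -> FAULT, frames=[6,-,-]
Step 1: ref 2 -> FAULT, frames=[6,2,-]
Step 2: ref 4 -> FAULT, frames=[6,2,4]
Step 3: ref 1 -> FAULT, evict 4, frames=[6,2,1]
Step 4: ref 1 -> HIT, frames=[6,2,1]
Step 5: ref 1 -> HIT, frames=[6,2,1]
Step 6: ref 5 -> FAULT, evict 6, frames=[5,2,1]
Step 7: ref 5 -> HIT, frames=[5,2,1]
Step 8: ref 1 -> HIT, frames=[5,2,1]
Step 9: ref 5 -> HIT, frames=[5,2,1]
Step 10: ref 3 -> FAULT, evict 1, frames=[5,2,3]
Step 11: ref 5 -> HIT, frames=[5,2,3]
Step 12: ref 2 -> HIT, frames=[5,2,3]
Step 13: ref 3 -> HIT, frames=[5,2,3]
Step 14: ref 6 -> FAULT, evict 2, frames=[5,6,3]
At step 14: evicted page 2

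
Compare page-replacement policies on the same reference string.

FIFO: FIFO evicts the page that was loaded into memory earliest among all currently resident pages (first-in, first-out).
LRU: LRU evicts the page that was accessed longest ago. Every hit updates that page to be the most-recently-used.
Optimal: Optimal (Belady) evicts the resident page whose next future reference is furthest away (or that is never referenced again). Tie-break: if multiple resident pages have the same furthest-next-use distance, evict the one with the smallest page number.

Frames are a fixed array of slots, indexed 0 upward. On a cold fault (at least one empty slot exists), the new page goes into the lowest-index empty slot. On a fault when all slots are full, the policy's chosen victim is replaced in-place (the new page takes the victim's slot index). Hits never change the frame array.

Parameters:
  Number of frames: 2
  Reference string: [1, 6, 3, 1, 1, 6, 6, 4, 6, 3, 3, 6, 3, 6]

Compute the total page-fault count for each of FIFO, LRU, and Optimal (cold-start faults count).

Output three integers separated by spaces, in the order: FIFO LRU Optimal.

--- FIFO ---
  step 0: ref 1 -> FAULT, frames=[1,-] (faults so far: 1)
  step 1: ref 6 -> FAULT, frames=[1,6] (faults so far: 2)
  step 2: ref 3 -> FAULT, evict 1, frames=[3,6] (faults so far: 3)
  step 3: ref 1 -> FAULT, evict 6, frames=[3,1] (faults so far: 4)
  step 4: ref 1 -> HIT, frames=[3,1] (faults so far: 4)
  step 5: ref 6 -> FAULT, evict 3, frames=[6,1] (faults so far: 5)
  step 6: ref 6 -> HIT, frames=[6,1] (faults so far: 5)
  step 7: ref 4 -> FAULT, evict 1, frames=[6,4] (faults so far: 6)
  step 8: ref 6 -> HIT, frames=[6,4] (faults so far: 6)
  step 9: ref 3 -> FAULT, evict 6, frames=[3,4] (faults so far: 7)
  step 10: ref 3 -> HIT, frames=[3,4] (faults so far: 7)
  step 11: ref 6 -> FAULT, evict 4, frames=[3,6] (faults so far: 8)
  step 12: ref 3 -> HIT, frames=[3,6] (faults so far: 8)
  step 13: ref 6 -> HIT, frames=[3,6] (faults so far: 8)
  FIFO total faults: 8
--- LRU ---
  step 0: ref 1 -> FAULT, frames=[1,-] (faults so far: 1)
  step 1: ref 6 -> FAULT, frames=[1,6] (faults so far: 2)
  step 2: ref 3 -> FAULT, evict 1, frames=[3,6] (faults so far: 3)
  step 3: ref 1 -> FAULT, evict 6, frames=[3,1] (faults so far: 4)
  step 4: ref 1 -> HIT, frames=[3,1] (faults so far: 4)
  step 5: ref 6 -> FAULT, evict 3, frames=[6,1] (faults so far: 5)
  step 6: ref 6 -> HIT, frames=[6,1] (faults so far: 5)
  step 7: ref 4 -> FAULT, evict 1, frames=[6,4] (faults so far: 6)
  step 8: ref 6 -> HIT, frames=[6,4] (faults so far: 6)
  step 9: ref 3 -> FAULT, evict 4, frames=[6,3] (faults so far: 7)
  step 10: ref 3 -> HIT, frames=[6,3] (faults so far: 7)
  step 11: ref 6 -> HIT, frames=[6,3] (faults so far: 7)
  step 12: ref 3 -> HIT, frames=[6,3] (faults so far: 7)
  step 13: ref 6 -> HIT, frames=[6,3] (faults so far: 7)
  LRU total faults: 7
--- Optimal ---
  step 0: ref 1 -> FAULT, frames=[1,-] (faults so far: 1)
  step 1: ref 6 -> FAULT, frames=[1,6] (faults so far: 2)
  step 2: ref 3 -> FAULT, evict 6, frames=[1,3] (faults so far: 3)
  step 3: ref 1 -> HIT, frames=[1,3] (faults so far: 3)
  step 4: ref 1 -> HIT, frames=[1,3] (faults so far: 3)
  step 5: ref 6 -> FAULT, evict 1, frames=[6,3] (faults so far: 4)
  step 6: ref 6 -> HIT, frames=[6,3] (faults so far: 4)
  step 7: ref 4 -> FAULT, evict 3, frames=[6,4] (faults so far: 5)
  step 8: ref 6 -> HIT, frames=[6,4] (faults so far: 5)
  step 9: ref 3 -> FAULT, evict 4, frames=[6,3] (faults so far: 6)
  step 10: ref 3 -> HIT, frames=[6,3] (faults so far: 6)
  step 11: ref 6 -> HIT, frames=[6,3] (faults so far: 6)
  step 12: ref 3 -> HIT, frames=[6,3] (faults so far: 6)
  step 13: ref 6 -> HIT, frames=[6,3] (faults so far: 6)
  Optimal total faults: 6

Answer: 8 7 6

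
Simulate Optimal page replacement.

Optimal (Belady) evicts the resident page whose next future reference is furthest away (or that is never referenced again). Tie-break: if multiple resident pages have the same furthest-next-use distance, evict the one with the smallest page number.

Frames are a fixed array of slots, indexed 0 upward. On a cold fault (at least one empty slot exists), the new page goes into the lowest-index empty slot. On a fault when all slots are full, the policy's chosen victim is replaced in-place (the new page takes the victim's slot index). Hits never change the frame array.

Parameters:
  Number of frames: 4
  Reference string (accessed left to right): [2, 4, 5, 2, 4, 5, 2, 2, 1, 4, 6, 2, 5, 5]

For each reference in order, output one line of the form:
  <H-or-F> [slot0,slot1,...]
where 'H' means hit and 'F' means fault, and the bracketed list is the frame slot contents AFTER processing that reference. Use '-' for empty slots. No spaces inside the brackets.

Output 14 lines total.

F [2,-,-,-]
F [2,4,-,-]
F [2,4,5,-]
H [2,4,5,-]
H [2,4,5,-]
H [2,4,5,-]
H [2,4,5,-]
H [2,4,5,-]
F [2,4,5,1]
H [2,4,5,1]
F [2,4,5,6]
H [2,4,5,6]
H [2,4,5,6]
H [2,4,5,6]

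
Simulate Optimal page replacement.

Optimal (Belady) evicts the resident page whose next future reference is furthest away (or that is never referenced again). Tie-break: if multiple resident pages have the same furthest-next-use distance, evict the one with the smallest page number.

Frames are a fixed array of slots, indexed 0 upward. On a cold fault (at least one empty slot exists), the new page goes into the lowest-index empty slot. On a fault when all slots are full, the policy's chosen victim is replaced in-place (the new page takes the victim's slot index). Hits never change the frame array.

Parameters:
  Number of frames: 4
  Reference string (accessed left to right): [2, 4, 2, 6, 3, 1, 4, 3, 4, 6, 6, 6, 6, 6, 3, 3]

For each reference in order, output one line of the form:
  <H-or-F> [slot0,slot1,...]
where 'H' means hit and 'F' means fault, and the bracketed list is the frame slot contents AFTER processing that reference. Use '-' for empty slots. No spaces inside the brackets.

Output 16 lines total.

F [2,-,-,-]
F [2,4,-,-]
H [2,4,-,-]
F [2,4,6,-]
F [2,4,6,3]
F [1,4,6,3]
H [1,4,6,3]
H [1,4,6,3]
H [1,4,6,3]
H [1,4,6,3]
H [1,4,6,3]
H [1,4,6,3]
H [1,4,6,3]
H [1,4,6,3]
H [1,4,6,3]
H [1,4,6,3]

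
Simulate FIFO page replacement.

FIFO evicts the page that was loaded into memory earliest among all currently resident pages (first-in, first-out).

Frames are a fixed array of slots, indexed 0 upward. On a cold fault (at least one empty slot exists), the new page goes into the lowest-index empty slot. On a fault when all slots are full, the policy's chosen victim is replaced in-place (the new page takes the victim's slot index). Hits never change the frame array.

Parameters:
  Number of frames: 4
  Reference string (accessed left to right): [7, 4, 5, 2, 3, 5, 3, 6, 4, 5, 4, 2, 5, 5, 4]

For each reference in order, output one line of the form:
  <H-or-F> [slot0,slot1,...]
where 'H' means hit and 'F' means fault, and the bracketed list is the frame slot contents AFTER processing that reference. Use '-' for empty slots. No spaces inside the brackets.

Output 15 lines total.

F [7,-,-,-]
F [7,4,-,-]
F [7,4,5,-]
F [7,4,5,2]
F [3,4,5,2]
H [3,4,5,2]
H [3,4,5,2]
F [3,6,5,2]
F [3,6,4,2]
F [3,6,4,5]
H [3,6,4,5]
F [2,6,4,5]
H [2,6,4,5]
H [2,6,4,5]
H [2,6,4,5]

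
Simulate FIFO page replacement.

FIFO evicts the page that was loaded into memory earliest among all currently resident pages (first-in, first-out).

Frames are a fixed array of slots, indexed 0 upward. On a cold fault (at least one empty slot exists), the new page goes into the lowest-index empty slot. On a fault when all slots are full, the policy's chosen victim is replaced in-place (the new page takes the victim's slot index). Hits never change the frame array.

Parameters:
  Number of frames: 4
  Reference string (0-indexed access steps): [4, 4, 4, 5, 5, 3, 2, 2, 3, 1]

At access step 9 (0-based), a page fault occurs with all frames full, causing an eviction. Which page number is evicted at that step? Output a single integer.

Step 0: ref 4 -> FAULT, frames=[4,-,-,-]
Step 1: ref 4 -> HIT, frames=[4,-,-,-]
Step 2: ref 4 -> HIT, frames=[4,-,-,-]
Step 3: ref 5 -> FAULT, frames=[4,5,-,-]
Step 4: ref 5 -> HIT, frames=[4,5,-,-]
Step 5: ref 3 -> FAULT, frames=[4,5,3,-]
Step 6: ref 2 -> FAULT, frames=[4,5,3,2]
Step 7: ref 2 -> HIT, frames=[4,5,3,2]
Step 8: ref 3 -> HIT, frames=[4,5,3,2]
Step 9: ref 1 -> FAULT, evict 4, frames=[1,5,3,2]
At step 9: evicted page 4

Answer: 4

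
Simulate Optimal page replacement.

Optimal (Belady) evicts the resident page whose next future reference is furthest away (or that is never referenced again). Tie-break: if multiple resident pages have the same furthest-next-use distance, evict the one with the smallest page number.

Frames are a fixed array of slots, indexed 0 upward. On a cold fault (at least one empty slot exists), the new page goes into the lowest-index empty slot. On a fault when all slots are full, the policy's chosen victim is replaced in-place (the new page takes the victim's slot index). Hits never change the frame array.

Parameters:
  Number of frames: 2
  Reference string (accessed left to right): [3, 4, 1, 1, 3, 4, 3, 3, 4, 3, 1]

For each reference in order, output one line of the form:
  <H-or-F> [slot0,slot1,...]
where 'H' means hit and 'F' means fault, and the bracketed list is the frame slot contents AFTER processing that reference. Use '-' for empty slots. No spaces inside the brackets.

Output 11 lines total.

F [3,-]
F [3,4]
F [3,1]
H [3,1]
H [3,1]
F [3,4]
H [3,4]
H [3,4]
H [3,4]
H [3,4]
F [1,4]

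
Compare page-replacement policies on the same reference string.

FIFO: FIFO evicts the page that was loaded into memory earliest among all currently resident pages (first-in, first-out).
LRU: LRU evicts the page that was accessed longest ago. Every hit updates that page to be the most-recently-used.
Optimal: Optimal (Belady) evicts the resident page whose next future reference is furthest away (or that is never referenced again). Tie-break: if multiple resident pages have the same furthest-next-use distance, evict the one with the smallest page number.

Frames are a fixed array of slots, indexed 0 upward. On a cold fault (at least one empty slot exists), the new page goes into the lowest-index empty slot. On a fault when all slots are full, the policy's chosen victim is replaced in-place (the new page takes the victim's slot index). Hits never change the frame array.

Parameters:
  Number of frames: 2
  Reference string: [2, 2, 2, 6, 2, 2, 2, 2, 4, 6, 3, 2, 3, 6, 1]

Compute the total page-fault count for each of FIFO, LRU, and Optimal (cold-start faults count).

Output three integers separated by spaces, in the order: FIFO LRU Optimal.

Answer: 7 8 7

Derivation:
--- FIFO ---
  step 0: ref 2 -> FAULT, frames=[2,-] (faults so far: 1)
  step 1: ref 2 -> HIT, frames=[2,-] (faults so far: 1)
  step 2: ref 2 -> HIT, frames=[2,-] (faults so far: 1)
  step 3: ref 6 -> FAULT, frames=[2,6] (faults so far: 2)
  step 4: ref 2 -> HIT, frames=[2,6] (faults so far: 2)
  step 5: ref 2 -> HIT, frames=[2,6] (faults so far: 2)
  step 6: ref 2 -> HIT, frames=[2,6] (faults so far: 2)
  step 7: ref 2 -> HIT, frames=[2,6] (faults so far: 2)
  step 8: ref 4 -> FAULT, evict 2, frames=[4,6] (faults so far: 3)
  step 9: ref 6 -> HIT, frames=[4,6] (faults so far: 3)
  step 10: ref 3 -> FAULT, evict 6, frames=[4,3] (faults so far: 4)
  step 11: ref 2 -> FAULT, evict 4, frames=[2,3] (faults so far: 5)
  step 12: ref 3 -> HIT, frames=[2,3] (faults so far: 5)
  step 13: ref 6 -> FAULT, evict 3, frames=[2,6] (faults so far: 6)
  step 14: ref 1 -> FAULT, evict 2, frames=[1,6] (faults so far: 7)
  FIFO total faults: 7
--- LRU ---
  step 0: ref 2 -> FAULT, frames=[2,-] (faults so far: 1)
  step 1: ref 2 -> HIT, frames=[2,-] (faults so far: 1)
  step 2: ref 2 -> HIT, frames=[2,-] (faults so far: 1)
  step 3: ref 6 -> FAULT, frames=[2,6] (faults so far: 2)
  step 4: ref 2 -> HIT, frames=[2,6] (faults so far: 2)
  step 5: ref 2 -> HIT, frames=[2,6] (faults so far: 2)
  step 6: ref 2 -> HIT, frames=[2,6] (faults so far: 2)
  step 7: ref 2 -> HIT, frames=[2,6] (faults so far: 2)
  step 8: ref 4 -> FAULT, evict 6, frames=[2,4] (faults so far: 3)
  step 9: ref 6 -> FAULT, evict 2, frames=[6,4] (faults so far: 4)
  step 10: ref 3 -> FAULT, evict 4, frames=[6,3] (faults so far: 5)
  step 11: ref 2 -> FAULT, evict 6, frames=[2,3] (faults so far: 6)
  step 12: ref 3 -> HIT, frames=[2,3] (faults so far: 6)
  step 13: ref 6 -> FAULT, evict 2, frames=[6,3] (faults so far: 7)
  step 14: ref 1 -> FAULT, evict 3, frames=[6,1] (faults so far: 8)
  LRU total faults: 8
--- Optimal ---
  step 0: ref 2 -> FAULT, frames=[2,-] (faults so far: 1)
  step 1: ref 2 -> HIT, frames=[2,-] (faults so far: 1)
  step 2: ref 2 -> HIT, frames=[2,-] (faults so far: 1)
  step 3: ref 6 -> FAULT, frames=[2,6] (faults so far: 2)
  step 4: ref 2 -> HIT, frames=[2,6] (faults so far: 2)
  step 5: ref 2 -> HIT, frames=[2,6] (faults so far: 2)
  step 6: ref 2 -> HIT, frames=[2,6] (faults so far: 2)
  step 7: ref 2 -> HIT, frames=[2,6] (faults so far: 2)
  step 8: ref 4 -> FAULT, evict 2, frames=[4,6] (faults so far: 3)
  step 9: ref 6 -> HIT, frames=[4,6] (faults so far: 3)
  step 10: ref 3 -> FAULT, evict 4, frames=[3,6] (faults so far: 4)
  step 11: ref 2 -> FAULT, evict 6, frames=[3,2] (faults so far: 5)
  step 12: ref 3 -> HIT, frames=[3,2] (faults so far: 5)
  step 13: ref 6 -> FAULT, evict 2, frames=[3,6] (faults so far: 6)
  step 14: ref 1 -> FAULT, evict 3, frames=[1,6] (faults so far: 7)
  Optimal total faults: 7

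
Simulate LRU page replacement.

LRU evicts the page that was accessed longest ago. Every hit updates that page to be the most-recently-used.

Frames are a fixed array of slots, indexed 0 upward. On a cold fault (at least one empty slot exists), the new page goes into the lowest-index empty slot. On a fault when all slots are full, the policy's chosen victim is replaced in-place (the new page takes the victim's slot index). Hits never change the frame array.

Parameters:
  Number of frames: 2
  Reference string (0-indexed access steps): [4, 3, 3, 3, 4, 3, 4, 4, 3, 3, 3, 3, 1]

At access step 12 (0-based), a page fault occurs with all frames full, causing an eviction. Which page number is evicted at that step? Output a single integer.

Answer: 4

Derivation:
Step 0: ref 4 -> FAULT, frames=[4,-]
Step 1: ref 3 -> FAULT, frames=[4,3]
Step 2: ref 3 -> HIT, frames=[4,3]
Step 3: ref 3 -> HIT, frames=[4,3]
Step 4: ref 4 -> HIT, frames=[4,3]
Step 5: ref 3 -> HIT, frames=[4,3]
Step 6: ref 4 -> HIT, frames=[4,3]
Step 7: ref 4 -> HIT, frames=[4,3]
Step 8: ref 3 -> HIT, frames=[4,3]
Step 9: ref 3 -> HIT, frames=[4,3]
Step 10: ref 3 -> HIT, frames=[4,3]
Step 11: ref 3 -> HIT, frames=[4,3]
Step 12: ref 1 -> FAULT, evict 4, frames=[1,3]
At step 12: evicted page 4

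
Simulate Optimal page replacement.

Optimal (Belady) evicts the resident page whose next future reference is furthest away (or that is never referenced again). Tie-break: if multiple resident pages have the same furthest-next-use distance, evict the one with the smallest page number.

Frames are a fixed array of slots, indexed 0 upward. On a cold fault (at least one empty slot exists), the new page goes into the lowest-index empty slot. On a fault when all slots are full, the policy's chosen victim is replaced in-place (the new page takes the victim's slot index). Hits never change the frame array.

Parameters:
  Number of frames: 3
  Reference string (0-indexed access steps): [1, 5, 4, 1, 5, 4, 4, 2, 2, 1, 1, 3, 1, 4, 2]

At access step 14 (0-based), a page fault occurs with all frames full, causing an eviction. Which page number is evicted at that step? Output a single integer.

Step 0: ref 1 -> FAULT, frames=[1,-,-]
Step 1: ref 5 -> FAULT, frames=[1,5,-]
Step 2: ref 4 -> FAULT, frames=[1,5,4]
Step 3: ref 1 -> HIT, frames=[1,5,4]
Step 4: ref 5 -> HIT, frames=[1,5,4]
Step 5: ref 4 -> HIT, frames=[1,5,4]
Step 6: ref 4 -> HIT, frames=[1,5,4]
Step 7: ref 2 -> FAULT, evict 5, frames=[1,2,4]
Step 8: ref 2 -> HIT, frames=[1,2,4]
Step 9: ref 1 -> HIT, frames=[1,2,4]
Step 10: ref 1 -> HIT, frames=[1,2,4]
Step 11: ref 3 -> FAULT, evict 2, frames=[1,3,4]
Step 12: ref 1 -> HIT, frames=[1,3,4]
Step 13: ref 4 -> HIT, frames=[1,3,4]
Step 14: ref 2 -> FAULT, evict 1, frames=[2,3,4]
At step 14: evicted page 1

Answer: 1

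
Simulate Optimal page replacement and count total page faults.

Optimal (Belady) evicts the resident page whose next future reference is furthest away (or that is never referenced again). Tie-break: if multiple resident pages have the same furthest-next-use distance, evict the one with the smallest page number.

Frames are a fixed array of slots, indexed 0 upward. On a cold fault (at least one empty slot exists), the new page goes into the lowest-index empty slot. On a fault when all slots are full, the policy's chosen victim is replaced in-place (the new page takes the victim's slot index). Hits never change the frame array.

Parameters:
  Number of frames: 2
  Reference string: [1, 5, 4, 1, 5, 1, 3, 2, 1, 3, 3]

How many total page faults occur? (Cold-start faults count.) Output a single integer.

Answer: 7

Derivation:
Step 0: ref 1 → FAULT, frames=[1,-]
Step 1: ref 5 → FAULT, frames=[1,5]
Step 2: ref 4 → FAULT (evict 5), frames=[1,4]
Step 3: ref 1 → HIT, frames=[1,4]
Step 4: ref 5 → FAULT (evict 4), frames=[1,5]
Step 5: ref 1 → HIT, frames=[1,5]
Step 6: ref 3 → FAULT (evict 5), frames=[1,3]
Step 7: ref 2 → FAULT (evict 3), frames=[1,2]
Step 8: ref 1 → HIT, frames=[1,2]
Step 9: ref 3 → FAULT (evict 1), frames=[3,2]
Step 10: ref 3 → HIT, frames=[3,2]
Total faults: 7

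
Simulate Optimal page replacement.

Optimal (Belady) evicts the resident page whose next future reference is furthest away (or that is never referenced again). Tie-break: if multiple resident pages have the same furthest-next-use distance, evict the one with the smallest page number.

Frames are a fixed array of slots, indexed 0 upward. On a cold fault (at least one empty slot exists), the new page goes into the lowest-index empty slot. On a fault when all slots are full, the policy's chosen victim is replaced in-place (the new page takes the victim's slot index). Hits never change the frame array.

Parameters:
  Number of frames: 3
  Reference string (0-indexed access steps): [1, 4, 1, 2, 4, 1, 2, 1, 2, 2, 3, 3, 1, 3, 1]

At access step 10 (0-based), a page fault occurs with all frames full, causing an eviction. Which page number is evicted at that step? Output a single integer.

Step 0: ref 1 -> FAULT, frames=[1,-,-]
Step 1: ref 4 -> FAULT, frames=[1,4,-]
Step 2: ref 1 -> HIT, frames=[1,4,-]
Step 3: ref 2 -> FAULT, frames=[1,4,2]
Step 4: ref 4 -> HIT, frames=[1,4,2]
Step 5: ref 1 -> HIT, frames=[1,4,2]
Step 6: ref 2 -> HIT, frames=[1,4,2]
Step 7: ref 1 -> HIT, frames=[1,4,2]
Step 8: ref 2 -> HIT, frames=[1,4,2]
Step 9: ref 2 -> HIT, frames=[1,4,2]
Step 10: ref 3 -> FAULT, evict 2, frames=[1,4,3]
At step 10: evicted page 2

Answer: 2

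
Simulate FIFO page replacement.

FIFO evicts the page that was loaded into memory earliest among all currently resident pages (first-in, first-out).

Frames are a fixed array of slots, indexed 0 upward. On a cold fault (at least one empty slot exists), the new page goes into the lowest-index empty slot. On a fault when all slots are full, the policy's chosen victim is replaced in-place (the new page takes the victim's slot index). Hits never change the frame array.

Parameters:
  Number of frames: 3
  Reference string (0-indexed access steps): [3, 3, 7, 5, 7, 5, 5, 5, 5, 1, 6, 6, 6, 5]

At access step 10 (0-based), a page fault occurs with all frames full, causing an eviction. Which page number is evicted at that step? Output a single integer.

Answer: 7

Derivation:
Step 0: ref 3 -> FAULT, frames=[3,-,-]
Step 1: ref 3 -> HIT, frames=[3,-,-]
Step 2: ref 7 -> FAULT, frames=[3,7,-]
Step 3: ref 5 -> FAULT, frames=[3,7,5]
Step 4: ref 7 -> HIT, frames=[3,7,5]
Step 5: ref 5 -> HIT, frames=[3,7,5]
Step 6: ref 5 -> HIT, frames=[3,7,5]
Step 7: ref 5 -> HIT, frames=[3,7,5]
Step 8: ref 5 -> HIT, frames=[3,7,5]
Step 9: ref 1 -> FAULT, evict 3, frames=[1,7,5]
Step 10: ref 6 -> FAULT, evict 7, frames=[1,6,5]
At step 10: evicted page 7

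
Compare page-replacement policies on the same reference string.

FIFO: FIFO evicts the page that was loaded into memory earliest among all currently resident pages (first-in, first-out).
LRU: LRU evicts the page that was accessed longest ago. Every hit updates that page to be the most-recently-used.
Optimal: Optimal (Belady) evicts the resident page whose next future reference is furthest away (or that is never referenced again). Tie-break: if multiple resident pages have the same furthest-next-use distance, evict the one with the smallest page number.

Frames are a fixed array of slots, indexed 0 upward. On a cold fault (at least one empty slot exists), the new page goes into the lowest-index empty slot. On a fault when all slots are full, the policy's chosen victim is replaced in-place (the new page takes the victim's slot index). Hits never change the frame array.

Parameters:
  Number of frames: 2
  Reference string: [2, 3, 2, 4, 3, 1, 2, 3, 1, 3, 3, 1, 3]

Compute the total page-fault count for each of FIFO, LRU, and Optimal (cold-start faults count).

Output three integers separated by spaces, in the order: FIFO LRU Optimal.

Answer: 7 8 6

Derivation:
--- FIFO ---
  step 0: ref 2 -> FAULT, frames=[2,-] (faults so far: 1)
  step 1: ref 3 -> FAULT, frames=[2,3] (faults so far: 2)
  step 2: ref 2 -> HIT, frames=[2,3] (faults so far: 2)
  step 3: ref 4 -> FAULT, evict 2, frames=[4,3] (faults so far: 3)
  step 4: ref 3 -> HIT, frames=[4,3] (faults so far: 3)
  step 5: ref 1 -> FAULT, evict 3, frames=[4,1] (faults so far: 4)
  step 6: ref 2 -> FAULT, evict 4, frames=[2,1] (faults so far: 5)
  step 7: ref 3 -> FAULT, evict 1, frames=[2,3] (faults so far: 6)
  step 8: ref 1 -> FAULT, evict 2, frames=[1,3] (faults so far: 7)
  step 9: ref 3 -> HIT, frames=[1,3] (faults so far: 7)
  step 10: ref 3 -> HIT, frames=[1,3] (faults so far: 7)
  step 11: ref 1 -> HIT, frames=[1,3] (faults so far: 7)
  step 12: ref 3 -> HIT, frames=[1,3] (faults so far: 7)
  FIFO total faults: 7
--- LRU ---
  step 0: ref 2 -> FAULT, frames=[2,-] (faults so far: 1)
  step 1: ref 3 -> FAULT, frames=[2,3] (faults so far: 2)
  step 2: ref 2 -> HIT, frames=[2,3] (faults so far: 2)
  step 3: ref 4 -> FAULT, evict 3, frames=[2,4] (faults so far: 3)
  step 4: ref 3 -> FAULT, evict 2, frames=[3,4] (faults so far: 4)
  step 5: ref 1 -> FAULT, evict 4, frames=[3,1] (faults so far: 5)
  step 6: ref 2 -> FAULT, evict 3, frames=[2,1] (faults so far: 6)
  step 7: ref 3 -> FAULT, evict 1, frames=[2,3] (faults so far: 7)
  step 8: ref 1 -> FAULT, evict 2, frames=[1,3] (faults so far: 8)
  step 9: ref 3 -> HIT, frames=[1,3] (faults so far: 8)
  step 10: ref 3 -> HIT, frames=[1,3] (faults so far: 8)
  step 11: ref 1 -> HIT, frames=[1,3] (faults so far: 8)
  step 12: ref 3 -> HIT, frames=[1,3] (faults so far: 8)
  LRU total faults: 8
--- Optimal ---
  step 0: ref 2 -> FAULT, frames=[2,-] (faults so far: 1)
  step 1: ref 3 -> FAULT, frames=[2,3] (faults so far: 2)
  step 2: ref 2 -> HIT, frames=[2,3] (faults so far: 2)
  step 3: ref 4 -> FAULT, evict 2, frames=[4,3] (faults so far: 3)
  step 4: ref 3 -> HIT, frames=[4,3] (faults so far: 3)
  step 5: ref 1 -> FAULT, evict 4, frames=[1,3] (faults so far: 4)
  step 6: ref 2 -> FAULT, evict 1, frames=[2,3] (faults so far: 5)
  step 7: ref 3 -> HIT, frames=[2,3] (faults so far: 5)
  step 8: ref 1 -> FAULT, evict 2, frames=[1,3] (faults so far: 6)
  step 9: ref 3 -> HIT, frames=[1,3] (faults so far: 6)
  step 10: ref 3 -> HIT, frames=[1,3] (faults so far: 6)
  step 11: ref 1 -> HIT, frames=[1,3] (faults so far: 6)
  step 12: ref 3 -> HIT, frames=[1,3] (faults so far: 6)
  Optimal total faults: 6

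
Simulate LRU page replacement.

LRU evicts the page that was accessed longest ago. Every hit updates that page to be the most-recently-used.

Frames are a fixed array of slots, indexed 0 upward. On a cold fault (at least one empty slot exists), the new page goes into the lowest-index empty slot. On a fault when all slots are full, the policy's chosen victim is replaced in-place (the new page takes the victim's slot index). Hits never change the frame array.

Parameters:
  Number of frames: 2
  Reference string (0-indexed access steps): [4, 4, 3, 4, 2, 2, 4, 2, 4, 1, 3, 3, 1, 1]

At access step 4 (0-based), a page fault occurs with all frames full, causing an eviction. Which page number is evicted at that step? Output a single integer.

Answer: 3

Derivation:
Step 0: ref 4 -> FAULT, frames=[4,-]
Step 1: ref 4 -> HIT, frames=[4,-]
Step 2: ref 3 -> FAULT, frames=[4,3]
Step 3: ref 4 -> HIT, frames=[4,3]
Step 4: ref 2 -> FAULT, evict 3, frames=[4,2]
At step 4: evicted page 3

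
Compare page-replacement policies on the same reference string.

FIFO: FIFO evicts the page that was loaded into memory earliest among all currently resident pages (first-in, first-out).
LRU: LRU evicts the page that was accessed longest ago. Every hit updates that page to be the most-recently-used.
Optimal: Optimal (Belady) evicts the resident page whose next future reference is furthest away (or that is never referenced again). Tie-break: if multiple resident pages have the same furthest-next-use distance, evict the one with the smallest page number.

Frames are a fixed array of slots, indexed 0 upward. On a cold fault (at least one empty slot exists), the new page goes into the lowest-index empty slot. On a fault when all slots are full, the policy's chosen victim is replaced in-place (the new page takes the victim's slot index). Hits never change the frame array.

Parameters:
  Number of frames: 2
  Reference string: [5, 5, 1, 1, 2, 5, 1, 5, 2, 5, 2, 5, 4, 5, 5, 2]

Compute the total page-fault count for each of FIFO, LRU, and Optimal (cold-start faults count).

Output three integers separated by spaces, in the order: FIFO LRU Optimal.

--- FIFO ---
  step 0: ref 5 -> FAULT, frames=[5,-] (faults so far: 1)
  step 1: ref 5 -> HIT, frames=[5,-] (faults so far: 1)
  step 2: ref 1 -> FAULT, frames=[5,1] (faults so far: 2)
  step 3: ref 1 -> HIT, frames=[5,1] (faults so far: 2)
  step 4: ref 2 -> FAULT, evict 5, frames=[2,1] (faults so far: 3)
  step 5: ref 5 -> FAULT, evict 1, frames=[2,5] (faults so far: 4)
  step 6: ref 1 -> FAULT, evict 2, frames=[1,5] (faults so far: 5)
  step 7: ref 5 -> HIT, frames=[1,5] (faults so far: 5)
  step 8: ref 2 -> FAULT, evict 5, frames=[1,2] (faults so far: 6)
  step 9: ref 5 -> FAULT, evict 1, frames=[5,2] (faults so far: 7)
  step 10: ref 2 -> HIT, frames=[5,2] (faults so far: 7)
  step 11: ref 5 -> HIT, frames=[5,2] (faults so far: 7)
  step 12: ref 4 -> FAULT, evict 2, frames=[5,4] (faults so far: 8)
  step 13: ref 5 -> HIT, frames=[5,4] (faults so far: 8)
  step 14: ref 5 -> HIT, frames=[5,4] (faults so far: 8)
  step 15: ref 2 -> FAULT, evict 5, frames=[2,4] (faults so far: 9)
  FIFO total faults: 9
--- LRU ---
  step 0: ref 5 -> FAULT, frames=[5,-] (faults so far: 1)
  step 1: ref 5 -> HIT, frames=[5,-] (faults so far: 1)
  step 2: ref 1 -> FAULT, frames=[5,1] (faults so far: 2)
  step 3: ref 1 -> HIT, frames=[5,1] (faults so far: 2)
  step 4: ref 2 -> FAULT, evict 5, frames=[2,1] (faults so far: 3)
  step 5: ref 5 -> FAULT, evict 1, frames=[2,5] (faults so far: 4)
  step 6: ref 1 -> FAULT, evict 2, frames=[1,5] (faults so far: 5)
  step 7: ref 5 -> HIT, frames=[1,5] (faults so far: 5)
  step 8: ref 2 -> FAULT, evict 1, frames=[2,5] (faults so far: 6)
  step 9: ref 5 -> HIT, frames=[2,5] (faults so far: 6)
  step 10: ref 2 -> HIT, frames=[2,5] (faults so far: 6)
  step 11: ref 5 -> HIT, frames=[2,5] (faults so far: 6)
  step 12: ref 4 -> FAULT, evict 2, frames=[4,5] (faults so far: 7)
  step 13: ref 5 -> HIT, frames=[4,5] (faults so far: 7)
  step 14: ref 5 -> HIT, frames=[4,5] (faults so far: 7)
  step 15: ref 2 -> FAULT, evict 4, frames=[2,5] (faults so far: 8)
  LRU total faults: 8
--- Optimal ---
  step 0: ref 5 -> FAULT, frames=[5,-] (faults so far: 1)
  step 1: ref 5 -> HIT, frames=[5,-] (faults so far: 1)
  step 2: ref 1 -> FAULT, frames=[5,1] (faults so far: 2)
  step 3: ref 1 -> HIT, frames=[5,1] (faults so far: 2)
  step 4: ref 2 -> FAULT, evict 1, frames=[5,2] (faults so far: 3)
  step 5: ref 5 -> HIT, frames=[5,2] (faults so far: 3)
  step 6: ref 1 -> FAULT, evict 2, frames=[5,1] (faults so far: 4)
  step 7: ref 5 -> HIT, frames=[5,1] (faults so far: 4)
  step 8: ref 2 -> FAULT, evict 1, frames=[5,2] (faults so far: 5)
  step 9: ref 5 -> HIT, frames=[5,2] (faults so far: 5)
  step 10: ref 2 -> HIT, frames=[5,2] (faults so far: 5)
  step 11: ref 5 -> HIT, frames=[5,2] (faults so far: 5)
  step 12: ref 4 -> FAULT, evict 2, frames=[5,4] (faults so far: 6)
  step 13: ref 5 -> HIT, frames=[5,4] (faults so far: 6)
  step 14: ref 5 -> HIT, frames=[5,4] (faults so far: 6)
  step 15: ref 2 -> FAULT, evict 4, frames=[5,2] (faults so far: 7)
  Optimal total faults: 7

Answer: 9 8 7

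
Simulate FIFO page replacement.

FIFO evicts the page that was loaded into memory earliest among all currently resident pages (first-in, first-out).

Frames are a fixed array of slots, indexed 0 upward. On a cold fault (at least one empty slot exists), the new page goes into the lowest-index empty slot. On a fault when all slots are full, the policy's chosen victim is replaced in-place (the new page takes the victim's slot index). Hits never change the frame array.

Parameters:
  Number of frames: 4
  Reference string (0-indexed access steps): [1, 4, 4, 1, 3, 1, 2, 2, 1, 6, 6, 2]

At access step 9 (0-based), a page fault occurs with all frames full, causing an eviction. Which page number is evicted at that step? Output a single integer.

Answer: 1

Derivation:
Step 0: ref 1 -> FAULT, frames=[1,-,-,-]
Step 1: ref 4 -> FAULT, frames=[1,4,-,-]
Step 2: ref 4 -> HIT, frames=[1,4,-,-]
Step 3: ref 1 -> HIT, frames=[1,4,-,-]
Step 4: ref 3 -> FAULT, frames=[1,4,3,-]
Step 5: ref 1 -> HIT, frames=[1,4,3,-]
Step 6: ref 2 -> FAULT, frames=[1,4,3,2]
Step 7: ref 2 -> HIT, frames=[1,4,3,2]
Step 8: ref 1 -> HIT, frames=[1,4,3,2]
Step 9: ref 6 -> FAULT, evict 1, frames=[6,4,3,2]
At step 9: evicted page 1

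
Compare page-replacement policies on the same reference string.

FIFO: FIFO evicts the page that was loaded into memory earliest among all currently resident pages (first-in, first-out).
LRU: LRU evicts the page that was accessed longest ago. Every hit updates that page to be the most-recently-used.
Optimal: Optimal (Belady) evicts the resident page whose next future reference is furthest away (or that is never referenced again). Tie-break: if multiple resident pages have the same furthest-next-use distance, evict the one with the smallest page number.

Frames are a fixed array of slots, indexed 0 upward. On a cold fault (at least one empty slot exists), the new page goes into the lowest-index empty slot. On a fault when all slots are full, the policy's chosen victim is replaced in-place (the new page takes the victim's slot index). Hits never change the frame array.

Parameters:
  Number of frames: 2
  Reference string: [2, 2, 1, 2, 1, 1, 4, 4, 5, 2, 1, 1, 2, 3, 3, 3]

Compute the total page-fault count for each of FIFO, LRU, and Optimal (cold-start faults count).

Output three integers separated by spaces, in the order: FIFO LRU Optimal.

Answer: 7 7 6

Derivation:
--- FIFO ---
  step 0: ref 2 -> FAULT, frames=[2,-] (faults so far: 1)
  step 1: ref 2 -> HIT, frames=[2,-] (faults so far: 1)
  step 2: ref 1 -> FAULT, frames=[2,1] (faults so far: 2)
  step 3: ref 2 -> HIT, frames=[2,1] (faults so far: 2)
  step 4: ref 1 -> HIT, frames=[2,1] (faults so far: 2)
  step 5: ref 1 -> HIT, frames=[2,1] (faults so far: 2)
  step 6: ref 4 -> FAULT, evict 2, frames=[4,1] (faults so far: 3)
  step 7: ref 4 -> HIT, frames=[4,1] (faults so far: 3)
  step 8: ref 5 -> FAULT, evict 1, frames=[4,5] (faults so far: 4)
  step 9: ref 2 -> FAULT, evict 4, frames=[2,5] (faults so far: 5)
  step 10: ref 1 -> FAULT, evict 5, frames=[2,1] (faults so far: 6)
  step 11: ref 1 -> HIT, frames=[2,1] (faults so far: 6)
  step 12: ref 2 -> HIT, frames=[2,1] (faults so far: 6)
  step 13: ref 3 -> FAULT, evict 2, frames=[3,1] (faults so far: 7)
  step 14: ref 3 -> HIT, frames=[3,1] (faults so far: 7)
  step 15: ref 3 -> HIT, frames=[3,1] (faults so far: 7)
  FIFO total faults: 7
--- LRU ---
  step 0: ref 2 -> FAULT, frames=[2,-] (faults so far: 1)
  step 1: ref 2 -> HIT, frames=[2,-] (faults so far: 1)
  step 2: ref 1 -> FAULT, frames=[2,1] (faults so far: 2)
  step 3: ref 2 -> HIT, frames=[2,1] (faults so far: 2)
  step 4: ref 1 -> HIT, frames=[2,1] (faults so far: 2)
  step 5: ref 1 -> HIT, frames=[2,1] (faults so far: 2)
  step 6: ref 4 -> FAULT, evict 2, frames=[4,1] (faults so far: 3)
  step 7: ref 4 -> HIT, frames=[4,1] (faults so far: 3)
  step 8: ref 5 -> FAULT, evict 1, frames=[4,5] (faults so far: 4)
  step 9: ref 2 -> FAULT, evict 4, frames=[2,5] (faults so far: 5)
  step 10: ref 1 -> FAULT, evict 5, frames=[2,1] (faults so far: 6)
  step 11: ref 1 -> HIT, frames=[2,1] (faults so far: 6)
  step 12: ref 2 -> HIT, frames=[2,1] (faults so far: 6)
  step 13: ref 3 -> FAULT, evict 1, frames=[2,3] (faults so far: 7)
  step 14: ref 3 -> HIT, frames=[2,3] (faults so far: 7)
  step 15: ref 3 -> HIT, frames=[2,3] (faults so far: 7)
  LRU total faults: 7
--- Optimal ---
  step 0: ref 2 -> FAULT, frames=[2,-] (faults so far: 1)
  step 1: ref 2 -> HIT, frames=[2,-] (faults so far: 1)
  step 2: ref 1 -> FAULT, frames=[2,1] (faults so far: 2)
  step 3: ref 2 -> HIT, frames=[2,1] (faults so far: 2)
  step 4: ref 1 -> HIT, frames=[2,1] (faults so far: 2)
  step 5: ref 1 -> HIT, frames=[2,1] (faults so far: 2)
  step 6: ref 4 -> FAULT, evict 1, frames=[2,4] (faults so far: 3)
  step 7: ref 4 -> HIT, frames=[2,4] (faults so far: 3)
  step 8: ref 5 -> FAULT, evict 4, frames=[2,5] (faults so far: 4)
  step 9: ref 2 -> HIT, frames=[2,5] (faults so far: 4)
  step 10: ref 1 -> FAULT, evict 5, frames=[2,1] (faults so far: 5)
  step 11: ref 1 -> HIT, frames=[2,1] (faults so far: 5)
  step 12: ref 2 -> HIT, frames=[2,1] (faults so far: 5)
  step 13: ref 3 -> FAULT, evict 1, frames=[2,3] (faults so far: 6)
  step 14: ref 3 -> HIT, frames=[2,3] (faults so far: 6)
  step 15: ref 3 -> HIT, frames=[2,3] (faults so far: 6)
  Optimal total faults: 6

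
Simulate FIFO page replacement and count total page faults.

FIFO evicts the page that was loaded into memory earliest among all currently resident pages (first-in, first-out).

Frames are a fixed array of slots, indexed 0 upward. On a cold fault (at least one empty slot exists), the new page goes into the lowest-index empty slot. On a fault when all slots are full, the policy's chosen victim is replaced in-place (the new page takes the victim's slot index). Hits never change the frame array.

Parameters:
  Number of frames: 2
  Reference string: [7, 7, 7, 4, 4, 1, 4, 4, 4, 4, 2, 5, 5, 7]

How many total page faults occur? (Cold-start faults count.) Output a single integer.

Answer: 6

Derivation:
Step 0: ref 7 → FAULT, frames=[7,-]
Step 1: ref 7 → HIT, frames=[7,-]
Step 2: ref 7 → HIT, frames=[7,-]
Step 3: ref 4 → FAULT, frames=[7,4]
Step 4: ref 4 → HIT, frames=[7,4]
Step 5: ref 1 → FAULT (evict 7), frames=[1,4]
Step 6: ref 4 → HIT, frames=[1,4]
Step 7: ref 4 → HIT, frames=[1,4]
Step 8: ref 4 → HIT, frames=[1,4]
Step 9: ref 4 → HIT, frames=[1,4]
Step 10: ref 2 → FAULT (evict 4), frames=[1,2]
Step 11: ref 5 → FAULT (evict 1), frames=[5,2]
Step 12: ref 5 → HIT, frames=[5,2]
Step 13: ref 7 → FAULT (evict 2), frames=[5,7]
Total faults: 6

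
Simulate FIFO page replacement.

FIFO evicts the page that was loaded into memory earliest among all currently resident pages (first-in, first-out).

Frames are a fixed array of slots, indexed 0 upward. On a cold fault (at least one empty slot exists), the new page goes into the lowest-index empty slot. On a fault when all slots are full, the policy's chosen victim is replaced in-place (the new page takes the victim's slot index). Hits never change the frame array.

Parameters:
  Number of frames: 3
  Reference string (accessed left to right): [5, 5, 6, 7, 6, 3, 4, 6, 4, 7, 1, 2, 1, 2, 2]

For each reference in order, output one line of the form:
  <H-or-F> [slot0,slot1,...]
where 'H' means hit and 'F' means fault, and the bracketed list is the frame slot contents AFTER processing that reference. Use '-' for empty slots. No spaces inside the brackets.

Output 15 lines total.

F [5,-,-]
H [5,-,-]
F [5,6,-]
F [5,6,7]
H [5,6,7]
F [3,6,7]
F [3,4,7]
F [3,4,6]
H [3,4,6]
F [7,4,6]
F [7,1,6]
F [7,1,2]
H [7,1,2]
H [7,1,2]
H [7,1,2]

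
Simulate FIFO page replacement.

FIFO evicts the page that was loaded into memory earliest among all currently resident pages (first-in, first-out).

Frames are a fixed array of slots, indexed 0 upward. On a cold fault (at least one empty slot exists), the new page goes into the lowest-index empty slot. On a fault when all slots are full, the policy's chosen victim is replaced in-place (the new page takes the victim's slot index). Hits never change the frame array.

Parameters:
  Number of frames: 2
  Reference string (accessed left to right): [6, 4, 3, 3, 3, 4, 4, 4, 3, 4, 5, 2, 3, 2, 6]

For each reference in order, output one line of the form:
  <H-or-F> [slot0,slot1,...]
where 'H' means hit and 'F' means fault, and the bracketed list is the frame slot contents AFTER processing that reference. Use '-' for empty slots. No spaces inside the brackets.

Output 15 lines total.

F [6,-]
F [6,4]
F [3,4]
H [3,4]
H [3,4]
H [3,4]
H [3,4]
H [3,4]
H [3,4]
H [3,4]
F [3,5]
F [2,5]
F [2,3]
H [2,3]
F [6,3]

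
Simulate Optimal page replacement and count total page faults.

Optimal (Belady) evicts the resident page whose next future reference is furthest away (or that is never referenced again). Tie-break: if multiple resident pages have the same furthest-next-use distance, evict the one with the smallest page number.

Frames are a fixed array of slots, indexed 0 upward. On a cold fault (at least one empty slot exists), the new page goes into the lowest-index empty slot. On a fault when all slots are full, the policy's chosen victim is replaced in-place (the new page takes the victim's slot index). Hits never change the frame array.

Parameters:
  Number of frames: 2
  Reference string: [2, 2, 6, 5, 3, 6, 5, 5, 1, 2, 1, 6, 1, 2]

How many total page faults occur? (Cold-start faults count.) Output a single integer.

Answer: 9

Derivation:
Step 0: ref 2 → FAULT, frames=[2,-]
Step 1: ref 2 → HIT, frames=[2,-]
Step 2: ref 6 → FAULT, frames=[2,6]
Step 3: ref 5 → FAULT (evict 2), frames=[5,6]
Step 4: ref 3 → FAULT (evict 5), frames=[3,6]
Step 5: ref 6 → HIT, frames=[3,6]
Step 6: ref 5 → FAULT (evict 3), frames=[5,6]
Step 7: ref 5 → HIT, frames=[5,6]
Step 8: ref 1 → FAULT (evict 5), frames=[1,6]
Step 9: ref 2 → FAULT (evict 6), frames=[1,2]
Step 10: ref 1 → HIT, frames=[1,2]
Step 11: ref 6 → FAULT (evict 2), frames=[1,6]
Step 12: ref 1 → HIT, frames=[1,6]
Step 13: ref 2 → FAULT (evict 1), frames=[2,6]
Total faults: 9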